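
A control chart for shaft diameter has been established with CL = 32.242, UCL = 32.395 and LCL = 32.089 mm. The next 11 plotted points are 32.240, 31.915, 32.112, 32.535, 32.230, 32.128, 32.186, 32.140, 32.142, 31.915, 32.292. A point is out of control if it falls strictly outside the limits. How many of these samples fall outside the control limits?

Compare each point to [32.089, 32.395]: sample 2 = 31.915 < LCL; sample 4 = 32.535 > UCL; sample 10 = 31.915 < LCL.

3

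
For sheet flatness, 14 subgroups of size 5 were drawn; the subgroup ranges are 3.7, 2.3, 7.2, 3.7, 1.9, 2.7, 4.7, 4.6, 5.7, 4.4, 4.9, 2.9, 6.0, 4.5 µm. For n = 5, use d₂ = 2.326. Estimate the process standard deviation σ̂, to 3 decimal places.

R̄ = (3.7 + 2.3 + 7.2 + 3.7 + 1.9 + 2.7 + 4.7 + 4.6 + 5.7 + 4.4 + 4.9 + 2.9 + 6.0 + 4.5) / 14 = 4.2286
σ̂ = R̄ / d₂ = 4.2286 / 2.326 = 1.8180

1.818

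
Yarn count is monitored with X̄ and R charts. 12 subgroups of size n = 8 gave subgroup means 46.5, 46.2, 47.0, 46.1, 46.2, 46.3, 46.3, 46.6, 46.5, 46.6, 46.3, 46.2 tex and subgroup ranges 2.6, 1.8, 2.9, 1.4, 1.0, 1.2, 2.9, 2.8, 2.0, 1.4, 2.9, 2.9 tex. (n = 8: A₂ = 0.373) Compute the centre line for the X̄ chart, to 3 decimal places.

46.400

X̄̄ = (46.5 + 46.2 + 47.0 + 46.1 + 46.2 + 46.3 + 46.3 + 46.6 + 46.5 + 46.6 + 46.3 + 46.2) / 12 = 556.8000 / 12 = 46.4000
CL = X̄̄ = 46.4000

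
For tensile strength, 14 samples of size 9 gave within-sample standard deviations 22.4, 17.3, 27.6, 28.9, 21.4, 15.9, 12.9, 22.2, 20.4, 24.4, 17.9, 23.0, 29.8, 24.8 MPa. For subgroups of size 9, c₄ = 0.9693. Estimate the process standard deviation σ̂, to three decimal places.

s̄ = (22.4 + 17.3 + 27.6 + 28.9 + 21.4 + 15.9 + 12.9 + 22.2 + 20.4 + 24.4 + 17.9 + 23.0 + 29.8 + 24.8) / 14 = 22.0643
σ̂ = s̄ / c₄ = 22.0643 / 0.9693 = 22.7631

22.763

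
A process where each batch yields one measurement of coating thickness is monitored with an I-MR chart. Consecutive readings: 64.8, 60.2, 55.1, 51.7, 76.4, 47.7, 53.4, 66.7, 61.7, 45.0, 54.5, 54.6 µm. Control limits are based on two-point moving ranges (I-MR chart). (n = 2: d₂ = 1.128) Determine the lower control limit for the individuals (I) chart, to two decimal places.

29.41

X̄ = (64.8 + 60.2 + 55.1 + 51.7 + 76.4 + 47.7 + 53.4 + 66.7 + 61.7 + 45.0 + 54.5 + 54.6) / 12 = 57.6500
Moving ranges: 4.6, 5.1, 3.4, 24.7, 28.7, 5.7, 13.3, 5.0, 16.7, 9.5, 0.1; M̄R̄ = 116.8000 / 11 = 10.6182
LCL = X̄ − 3·M̄R̄/d₂ = 57.6500 − 3 × 10.6182 / 1.128 = 29.4102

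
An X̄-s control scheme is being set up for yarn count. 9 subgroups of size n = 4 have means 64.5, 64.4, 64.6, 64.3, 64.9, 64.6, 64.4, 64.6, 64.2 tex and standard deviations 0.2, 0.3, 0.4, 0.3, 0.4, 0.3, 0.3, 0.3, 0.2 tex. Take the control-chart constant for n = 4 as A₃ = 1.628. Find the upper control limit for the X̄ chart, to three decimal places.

64.988

X̄̄ = (64.5 + 64.4 + 64.6 + 64.3 + 64.9 + 64.6 + 64.4 + 64.6 + 64.2) / 9 = 64.5000
s̄ = (0.2 + 0.3 + 0.4 + 0.3 + 0.4 + 0.3 + 0.3 + 0.3 + 0.2) / 9 = 0.3000
UCL = X̄̄ + A₃·s̄ = 64.5000 + 1.628 × 0.3000 = 64.9884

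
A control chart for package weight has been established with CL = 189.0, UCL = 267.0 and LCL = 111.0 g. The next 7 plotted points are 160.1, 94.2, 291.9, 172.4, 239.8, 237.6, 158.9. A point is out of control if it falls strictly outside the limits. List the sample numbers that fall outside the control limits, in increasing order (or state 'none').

Compare each point to [111.0, 267.0]: sample 2 = 94.2 < LCL; sample 3 = 291.9 > UCL.

2, 3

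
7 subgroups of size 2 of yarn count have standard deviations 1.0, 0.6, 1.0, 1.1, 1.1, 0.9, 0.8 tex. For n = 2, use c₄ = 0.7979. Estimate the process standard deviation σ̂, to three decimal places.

s̄ = (1.0 + 0.6 + 1.0 + 1.1 + 1.1 + 0.9 + 0.8) / 7 = 0.9286
σ̂ = s̄ / c₄ = 0.9286 / 0.7979 = 1.1638

1.164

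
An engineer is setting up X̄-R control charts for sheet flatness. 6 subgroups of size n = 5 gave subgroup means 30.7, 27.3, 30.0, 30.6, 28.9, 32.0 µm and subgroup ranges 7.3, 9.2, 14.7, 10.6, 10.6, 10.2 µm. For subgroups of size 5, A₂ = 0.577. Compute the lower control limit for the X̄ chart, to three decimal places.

23.897

X̄̄ = (30.7 + 27.3 + 30.0 + 30.6 + 28.9 + 32.0) / 6 = 179.5000 / 6 = 29.9167
R̄ = (7.3 + 9.2 + 14.7 + 10.6 + 10.6 + 10.2) / 6 = 62.6000 / 6 = 10.4333
LCL = X̄̄ − A₂·R̄ = 29.9167 − 0.577 × 10.4333 = 23.8966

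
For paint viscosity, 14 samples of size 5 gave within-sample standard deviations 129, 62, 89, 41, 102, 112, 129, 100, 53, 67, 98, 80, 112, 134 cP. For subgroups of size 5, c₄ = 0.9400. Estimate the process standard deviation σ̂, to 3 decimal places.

99.392

s̄ = (129 + 62 + 89 + 41 + 102 + 112 + 129 + 100 + 53 + 67 + 98 + 80 + 112 + 134) / 14 = 93.4286
σ̂ = s̄ / c₄ = 93.4286 / 0.9400 = 99.3921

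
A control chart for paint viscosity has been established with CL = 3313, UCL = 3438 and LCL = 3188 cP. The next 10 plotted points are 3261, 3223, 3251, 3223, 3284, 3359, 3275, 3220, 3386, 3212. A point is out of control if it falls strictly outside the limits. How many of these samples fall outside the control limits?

0

All 10 points lie within [3188, 3438].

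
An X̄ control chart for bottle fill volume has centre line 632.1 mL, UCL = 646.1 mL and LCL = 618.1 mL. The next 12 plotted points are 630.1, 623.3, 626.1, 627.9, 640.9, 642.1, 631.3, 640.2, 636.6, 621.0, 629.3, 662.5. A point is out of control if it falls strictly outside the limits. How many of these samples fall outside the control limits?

Compare each point to [618.1, 646.1]: sample 12 = 662.5 > UCL.

1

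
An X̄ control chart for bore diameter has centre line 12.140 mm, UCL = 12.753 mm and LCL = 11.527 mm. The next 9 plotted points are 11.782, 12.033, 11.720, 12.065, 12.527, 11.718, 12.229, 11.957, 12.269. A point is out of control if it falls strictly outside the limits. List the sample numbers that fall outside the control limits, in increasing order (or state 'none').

none

All 9 points lie within [11.527, 12.753].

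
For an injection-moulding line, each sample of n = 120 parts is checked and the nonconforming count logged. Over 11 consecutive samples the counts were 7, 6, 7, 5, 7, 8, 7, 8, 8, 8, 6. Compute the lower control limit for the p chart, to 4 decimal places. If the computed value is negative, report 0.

p̄ = Σdᵢ / (k·n) = 77 / (11 × 120) = 0.05833
LCL = p̄ − 3·√(p̄(1−p̄)/n) = 0.05833 − 3 × 0.02140 = -0.00585 → 0 (negative, so LCL = 0)

0.0000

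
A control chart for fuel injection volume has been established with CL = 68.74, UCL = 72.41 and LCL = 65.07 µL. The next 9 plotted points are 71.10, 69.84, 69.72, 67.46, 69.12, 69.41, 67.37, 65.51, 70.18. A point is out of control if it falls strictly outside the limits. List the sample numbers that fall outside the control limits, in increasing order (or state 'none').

none

All 9 points lie within [65.07, 72.41].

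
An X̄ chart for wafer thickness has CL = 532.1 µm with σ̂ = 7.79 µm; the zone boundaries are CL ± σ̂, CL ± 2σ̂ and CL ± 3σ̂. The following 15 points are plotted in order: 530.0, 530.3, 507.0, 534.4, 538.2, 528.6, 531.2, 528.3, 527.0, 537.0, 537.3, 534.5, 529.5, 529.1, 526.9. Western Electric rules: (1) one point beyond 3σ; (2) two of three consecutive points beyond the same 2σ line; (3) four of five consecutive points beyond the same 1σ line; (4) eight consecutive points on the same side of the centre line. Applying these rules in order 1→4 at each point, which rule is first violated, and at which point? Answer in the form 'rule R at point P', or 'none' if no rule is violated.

rule 1 at point 3

Zone of each point (C = within 1σ̂, B = 1σ̂–2σ̂, A = 2σ̂–3σ̂, * = beyond 3σ̂; sign = side of CL): 1:-C, 2:-C, 3:-*, 4:+C, 5:+C, 6:-C, 7:-C, 8:-C, 9:-C, 10:+C, 11:+C, 12:+C, 13:-C, 14:-C, 15:-C
Rule 1 (one point beyond the 3σ limits) is satisfied at point 3.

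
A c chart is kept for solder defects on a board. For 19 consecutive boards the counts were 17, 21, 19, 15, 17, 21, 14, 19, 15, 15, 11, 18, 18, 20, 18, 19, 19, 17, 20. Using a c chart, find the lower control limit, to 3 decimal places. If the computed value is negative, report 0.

c̄ = (17 + 21 + 19 + 15 + 17 + 21 + 14 + 19 + 15 + 15 + 11 + 18 + 18 + 20 + 18 + 19 + 19 + 17 + 20) / 19 = 333 / 19 = 17.5263
LCL = c̄ − 3√c̄ = 17.5263 − 3 × 4.1864 = 4.9670

4.967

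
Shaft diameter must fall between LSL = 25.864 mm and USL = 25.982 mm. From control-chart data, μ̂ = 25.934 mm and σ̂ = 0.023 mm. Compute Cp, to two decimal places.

0.86

Cp = (USL − LSL) / (6σ̂) = (25.982 − 25.864) / (6 × 0.023) = 0.1180 / 0.1380 = 0.8551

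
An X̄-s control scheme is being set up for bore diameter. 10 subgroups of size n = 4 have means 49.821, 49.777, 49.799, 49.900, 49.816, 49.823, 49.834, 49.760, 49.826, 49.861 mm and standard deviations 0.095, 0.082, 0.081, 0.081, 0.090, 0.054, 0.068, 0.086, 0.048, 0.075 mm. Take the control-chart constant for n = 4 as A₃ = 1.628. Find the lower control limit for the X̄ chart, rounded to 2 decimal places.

X̄̄ = (49.821 + 49.777 + 49.799 + 49.900 + 49.816 + 49.823 + 49.834 + 49.760 + 49.826 + 49.861) / 10 = 49.8217
s̄ = (0.095 + 0.082 + 0.081 + 0.081 + 0.090 + 0.054 + 0.068 + 0.086 + 0.048 + 0.075) / 10 = 0.0760
LCL = X̄̄ − A₃·s̄ = 49.8217 − 1.628 × 0.0760 = 49.6980

49.70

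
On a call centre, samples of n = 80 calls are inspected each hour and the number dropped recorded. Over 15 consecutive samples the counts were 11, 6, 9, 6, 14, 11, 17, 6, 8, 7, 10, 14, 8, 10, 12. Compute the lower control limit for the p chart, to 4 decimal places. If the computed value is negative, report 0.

p̄ = Σdᵢ / (k·n) = 149 / (15 × 80) = 0.12417
LCL = p̄ − 3·√(p̄(1−p̄)/n) = 0.12417 − 3 × 0.03687 = 0.01356

0.0136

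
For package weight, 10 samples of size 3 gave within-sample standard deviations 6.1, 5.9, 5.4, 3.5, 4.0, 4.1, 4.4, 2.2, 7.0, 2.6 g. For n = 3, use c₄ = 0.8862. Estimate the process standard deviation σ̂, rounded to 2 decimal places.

s̄ = (6.1 + 5.9 + 5.4 + 3.5 + 4.0 + 4.1 + 4.4 + 2.2 + 7.0 + 2.6) / 10 = 4.5200
σ̂ = s̄ / c₄ = 4.5200 / 0.8862 = 5.1004

5.10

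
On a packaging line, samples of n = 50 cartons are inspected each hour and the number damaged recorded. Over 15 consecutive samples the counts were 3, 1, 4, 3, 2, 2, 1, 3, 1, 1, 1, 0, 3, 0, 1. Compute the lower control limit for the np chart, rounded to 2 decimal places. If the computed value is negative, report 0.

0.00

p̄ = Σdᵢ / (k·n) = 26 / (15 × 50) = 0.03467
LCL = np̄ − 3·√(np̄(1−p̄)) = 1.7333 − 3 × 1.2935 = -2.1473 → 0 (negative, so LCL = 0)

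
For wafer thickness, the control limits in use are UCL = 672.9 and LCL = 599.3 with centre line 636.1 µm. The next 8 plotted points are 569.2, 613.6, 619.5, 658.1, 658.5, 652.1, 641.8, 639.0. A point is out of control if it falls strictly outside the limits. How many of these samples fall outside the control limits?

Compare each point to [599.3, 672.9]: sample 1 = 569.2 < LCL.

1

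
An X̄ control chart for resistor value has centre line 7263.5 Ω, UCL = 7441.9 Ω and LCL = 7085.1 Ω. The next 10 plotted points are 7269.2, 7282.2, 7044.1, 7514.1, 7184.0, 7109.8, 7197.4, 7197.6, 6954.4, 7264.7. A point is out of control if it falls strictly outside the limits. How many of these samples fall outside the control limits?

Compare each point to [7085.1, 7441.9]: sample 3 = 7044.1 < LCL; sample 4 = 7514.1 > UCL; sample 9 = 6954.4 < LCL.

3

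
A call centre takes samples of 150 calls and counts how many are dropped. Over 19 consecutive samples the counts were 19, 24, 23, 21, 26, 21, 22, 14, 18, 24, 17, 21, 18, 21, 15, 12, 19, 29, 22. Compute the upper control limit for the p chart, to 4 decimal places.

p̄ = Σdᵢ / (k·n) = 386 / (19 × 150) = 0.13544
UCL = p̄ + 3·√(p̄(1−p̄)/n) = 0.13544 + 3 × √(0.13544×0.86456/150) = 0.13544 + 3 × 0.02794 = 0.21926

0.2193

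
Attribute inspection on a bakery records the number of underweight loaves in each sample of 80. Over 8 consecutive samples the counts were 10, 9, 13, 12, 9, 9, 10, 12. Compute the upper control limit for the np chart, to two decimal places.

p̄ = Σdᵢ / (k·n) = 84 / (8 × 80) = 0.13125
UCL = np̄ + 3·√(np̄(1−p̄)) = 10.5000 + 3 × √(10.5000×0.86875) = 10.5000 + 3 × 3.0202 = 19.5607

19.56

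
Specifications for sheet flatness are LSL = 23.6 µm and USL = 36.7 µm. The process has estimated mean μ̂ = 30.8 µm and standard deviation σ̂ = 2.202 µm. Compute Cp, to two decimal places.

0.99

Cp = (USL − LSL) / (6σ̂) = (36.7 − 23.6) / (6 × 2.202) = 13.1000 / 13.2120 = 0.9915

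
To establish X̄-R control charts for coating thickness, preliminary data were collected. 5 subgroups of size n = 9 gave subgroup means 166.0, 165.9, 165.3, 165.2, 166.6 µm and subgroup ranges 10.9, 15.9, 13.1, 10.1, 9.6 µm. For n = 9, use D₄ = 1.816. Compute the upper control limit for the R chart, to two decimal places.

R̄ = (10.9 + 15.9 + 13.1 + 10.1 + 9.6) / 5 = 59.6000 / 5 = 11.9200
UCL_R = D₄·R̄ = 1.816 × 11.9200 = 21.6467

21.65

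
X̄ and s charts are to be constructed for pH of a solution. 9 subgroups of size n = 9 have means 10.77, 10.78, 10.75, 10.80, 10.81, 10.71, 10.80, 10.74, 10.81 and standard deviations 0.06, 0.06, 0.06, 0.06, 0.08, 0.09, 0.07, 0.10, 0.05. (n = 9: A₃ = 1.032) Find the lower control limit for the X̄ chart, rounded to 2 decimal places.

10.70

X̄̄ = (10.77 + 10.78 + 10.75 + 10.80 + 10.81 + 10.71 + 10.80 + 10.74 + 10.81) / 9 = 10.7744
s̄ = (0.06 + 0.06 + 0.06 + 0.06 + 0.08 + 0.09 + 0.07 + 0.10 + 0.05) / 9 = 0.0700
LCL = X̄̄ − A₃·s̄ = 10.7744 − 1.032 × 0.0700 = 10.7022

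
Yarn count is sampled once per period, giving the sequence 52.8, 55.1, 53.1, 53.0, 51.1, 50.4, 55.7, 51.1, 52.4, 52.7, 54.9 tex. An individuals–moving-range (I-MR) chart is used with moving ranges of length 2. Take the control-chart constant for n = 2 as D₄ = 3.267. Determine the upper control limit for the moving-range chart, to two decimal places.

6.76

Moving ranges: 2.3, 2.0, 0.1, 1.9, 0.7, 5.3, 4.6, 1.3, 0.3, 2.2; M̄R̄ = 20.7000 / 10 = 2.0700
UCL_MR = D₄·M̄R̄ = 3.267 × 2.0700 = 6.7627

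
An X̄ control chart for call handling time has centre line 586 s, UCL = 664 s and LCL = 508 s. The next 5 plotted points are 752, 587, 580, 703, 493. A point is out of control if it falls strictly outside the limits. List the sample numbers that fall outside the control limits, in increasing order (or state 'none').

Compare each point to [508, 664]: sample 1 = 752 > UCL; sample 4 = 703 > UCL; sample 5 = 493 < LCL.

1, 4, 5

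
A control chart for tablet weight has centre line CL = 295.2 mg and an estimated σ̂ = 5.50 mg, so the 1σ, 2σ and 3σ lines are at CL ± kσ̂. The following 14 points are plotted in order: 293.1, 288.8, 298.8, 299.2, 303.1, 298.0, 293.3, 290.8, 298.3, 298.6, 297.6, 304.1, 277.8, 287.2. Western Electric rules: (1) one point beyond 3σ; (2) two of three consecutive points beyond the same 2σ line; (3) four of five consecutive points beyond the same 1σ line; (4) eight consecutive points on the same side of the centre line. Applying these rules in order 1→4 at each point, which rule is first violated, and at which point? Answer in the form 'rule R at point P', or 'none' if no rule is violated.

Zone of each point (C = within 1σ̂, B = 1σ̂–2σ̂, A = 2σ̂–3σ̂, * = beyond 3σ̂; sign = side of CL): 1:-C, 2:-B, 3:+C, 4:+C, 5:+B, 6:+C, 7:-C, 8:-C, 9:+C, 10:+C, 11:+C, 12:+B, 13:-*, 14:-B
Rule 1 (one point beyond the 3σ limits) is satisfied at point 13.

rule 1 at point 13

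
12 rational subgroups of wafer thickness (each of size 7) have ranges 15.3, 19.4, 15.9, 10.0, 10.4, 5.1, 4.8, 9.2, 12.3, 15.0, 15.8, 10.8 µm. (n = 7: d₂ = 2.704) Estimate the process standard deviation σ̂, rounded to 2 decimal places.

R̄ = (15.3 + 19.4 + 15.9 + 10.0 + 10.4 + 5.1 + 4.8 + 9.2 + 12.3 + 15.0 + 15.8 + 10.8) / 12 = 12.0000
σ̂ = R̄ / d₂ = 12.0000 / 2.704 = 4.4379

4.44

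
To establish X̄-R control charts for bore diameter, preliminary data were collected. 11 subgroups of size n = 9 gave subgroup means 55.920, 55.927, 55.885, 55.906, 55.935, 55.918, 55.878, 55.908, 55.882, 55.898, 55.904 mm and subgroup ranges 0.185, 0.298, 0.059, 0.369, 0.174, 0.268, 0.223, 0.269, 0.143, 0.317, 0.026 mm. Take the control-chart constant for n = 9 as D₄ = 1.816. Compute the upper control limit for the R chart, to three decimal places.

R̄ = (0.185 + 0.298 + 0.059 + 0.369 + 0.174 + 0.268 + 0.223 + 0.269 + 0.143 + 0.317 + 0.026) / 11 = 2.3310 / 11 = 0.2119
UCL_R = D₄·R̄ = 1.816 × 0.2119 = 0.3848

0.385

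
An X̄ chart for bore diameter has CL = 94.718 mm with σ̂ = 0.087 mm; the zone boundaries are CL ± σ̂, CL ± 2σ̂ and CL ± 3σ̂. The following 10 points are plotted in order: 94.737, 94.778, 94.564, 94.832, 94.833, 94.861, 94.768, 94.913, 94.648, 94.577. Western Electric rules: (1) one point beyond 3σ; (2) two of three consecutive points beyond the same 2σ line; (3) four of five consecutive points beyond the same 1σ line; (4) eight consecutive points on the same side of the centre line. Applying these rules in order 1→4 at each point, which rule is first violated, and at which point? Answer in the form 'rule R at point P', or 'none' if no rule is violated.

rule 3 at point 8

Zone of each point (C = within 1σ̂, B = 1σ̂–2σ̂, A = 2σ̂–3σ̂, * = beyond 3σ̂; sign = side of CL): 1:+C, 2:+C, 3:-B, 4:+B, 5:+B, 6:+B, 7:+C, 8:+A, 9:-C, 10:-B
Rule 3 (four of five consecutive points beyond the same 1σ limit) is satisfied at point 8.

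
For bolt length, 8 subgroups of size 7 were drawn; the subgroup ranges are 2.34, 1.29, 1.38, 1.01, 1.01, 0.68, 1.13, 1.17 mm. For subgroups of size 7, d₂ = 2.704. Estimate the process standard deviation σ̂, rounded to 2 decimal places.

0.46

R̄ = (2.34 + 1.29 + 1.38 + 1.01 + 1.01 + 0.68 + 1.13 + 1.17) / 8 = 1.2512
σ̂ = R̄ / d₂ = 1.2512 / 2.704 = 0.4627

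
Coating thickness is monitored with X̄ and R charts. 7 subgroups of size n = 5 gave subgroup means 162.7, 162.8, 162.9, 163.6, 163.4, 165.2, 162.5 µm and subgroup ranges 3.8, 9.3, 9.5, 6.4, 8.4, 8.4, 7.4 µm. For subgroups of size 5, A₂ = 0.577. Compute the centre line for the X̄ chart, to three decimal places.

163.300

X̄̄ = (162.7 + 162.8 + 162.9 + 163.6 + 163.4 + 165.2 + 162.5) / 7 = 1143.1000 / 7 = 163.3000
CL = X̄̄ = 163.3000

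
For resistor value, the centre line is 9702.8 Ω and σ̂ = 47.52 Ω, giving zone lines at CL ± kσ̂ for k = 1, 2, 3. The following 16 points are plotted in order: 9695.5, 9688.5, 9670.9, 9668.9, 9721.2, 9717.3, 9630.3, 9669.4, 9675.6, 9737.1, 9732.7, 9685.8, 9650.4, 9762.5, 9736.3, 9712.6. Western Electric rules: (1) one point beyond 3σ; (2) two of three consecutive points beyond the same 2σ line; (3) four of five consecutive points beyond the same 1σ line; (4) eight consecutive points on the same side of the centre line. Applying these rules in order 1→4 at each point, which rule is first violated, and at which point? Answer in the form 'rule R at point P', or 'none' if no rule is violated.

Zone of each point (C = within 1σ̂, B = 1σ̂–2σ̂, A = 2σ̂–3σ̂, * = beyond 3σ̂; sign = side of CL): 1:-C, 2:-C, 3:-C, 4:-C, 5:+C, 6:+C, 7:-B, 8:-C, 9:-C, 10:+C, 11:+C, 12:-C, 13:-B, 14:+B, 15:+C, 16:+C
No rule fires across all 16 points.

none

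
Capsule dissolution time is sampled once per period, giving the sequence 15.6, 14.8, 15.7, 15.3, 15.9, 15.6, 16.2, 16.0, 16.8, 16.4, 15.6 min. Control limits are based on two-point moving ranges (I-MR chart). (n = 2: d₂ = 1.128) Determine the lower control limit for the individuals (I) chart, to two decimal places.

14.27

X̄ = (15.6 + 14.8 + 15.7 + 15.3 + 15.9 + 15.6 + 16.2 + 16.0 + 16.8 + 16.4 + 15.6) / 11 = 15.8091
Moving ranges: 0.8, 0.9, 0.4, 0.6, 0.3, 0.6, 0.2, 0.8, 0.4, 0.8; M̄R̄ = 5.8000 / 10 = 0.5800
LCL = X̄ − 3·M̄R̄/d₂ = 15.8091 − 3 × 0.5800 / 1.128 = 14.2665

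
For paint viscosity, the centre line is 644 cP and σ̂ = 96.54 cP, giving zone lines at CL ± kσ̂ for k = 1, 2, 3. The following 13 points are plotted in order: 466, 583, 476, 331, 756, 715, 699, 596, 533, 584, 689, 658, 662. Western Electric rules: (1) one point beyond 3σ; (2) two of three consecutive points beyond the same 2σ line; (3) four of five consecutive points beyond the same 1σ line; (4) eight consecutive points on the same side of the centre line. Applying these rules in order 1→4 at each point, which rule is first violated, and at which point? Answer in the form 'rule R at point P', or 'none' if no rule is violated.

Zone of each point (C = within 1σ̂, B = 1σ̂–2σ̂, A = 2σ̂–3σ̂, * = beyond 3σ̂; sign = side of CL): 1:-B, 2:-C, 3:-B, 4:-*, 5:+B, 6:+C, 7:+C, 8:-C, 9:-B, 10:-C, 11:+C, 12:+C, 13:+C
Rule 1 (one point beyond the 3σ limits) is satisfied at point 4.

rule 1 at point 4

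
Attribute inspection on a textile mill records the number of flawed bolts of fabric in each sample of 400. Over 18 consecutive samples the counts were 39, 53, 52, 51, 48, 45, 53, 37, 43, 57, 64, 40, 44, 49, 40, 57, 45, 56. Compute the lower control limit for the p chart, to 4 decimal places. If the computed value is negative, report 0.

0.0723

p̄ = Σdᵢ / (k·n) = 873 / (18 × 400) = 0.12125
LCL = p̄ − 3·√(p̄(1−p̄)/n) = 0.12125 − 3 × 0.01632 = 0.07229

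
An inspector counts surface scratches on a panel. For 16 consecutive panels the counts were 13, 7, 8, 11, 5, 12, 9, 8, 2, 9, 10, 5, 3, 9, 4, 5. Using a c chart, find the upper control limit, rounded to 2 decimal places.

15.72

c̄ = (13 + 7 + 8 + 11 + 5 + 12 + 9 + 8 + 2 + 9 + 10 + 5 + 3 + 9 + 4 + 5) / 16 = 120 / 16 = 7.5000
UCL = c̄ + 3√c̄ = 7.5000 + 3 × √7.5000 = 7.5000 + 3 × 2.7386 = 15.7158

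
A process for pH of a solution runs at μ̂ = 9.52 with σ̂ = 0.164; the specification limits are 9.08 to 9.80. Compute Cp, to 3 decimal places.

0.732

Cp = (USL − LSL) / (6σ̂) = (9.80 − 9.08) / (6 × 0.164) = 0.7200 / 0.9840 = 0.7317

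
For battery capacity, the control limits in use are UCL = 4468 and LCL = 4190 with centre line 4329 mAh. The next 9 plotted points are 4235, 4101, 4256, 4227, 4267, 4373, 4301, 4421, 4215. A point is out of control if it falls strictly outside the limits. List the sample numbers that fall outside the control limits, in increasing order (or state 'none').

Compare each point to [4190, 4468]: sample 2 = 4101 < LCL.

2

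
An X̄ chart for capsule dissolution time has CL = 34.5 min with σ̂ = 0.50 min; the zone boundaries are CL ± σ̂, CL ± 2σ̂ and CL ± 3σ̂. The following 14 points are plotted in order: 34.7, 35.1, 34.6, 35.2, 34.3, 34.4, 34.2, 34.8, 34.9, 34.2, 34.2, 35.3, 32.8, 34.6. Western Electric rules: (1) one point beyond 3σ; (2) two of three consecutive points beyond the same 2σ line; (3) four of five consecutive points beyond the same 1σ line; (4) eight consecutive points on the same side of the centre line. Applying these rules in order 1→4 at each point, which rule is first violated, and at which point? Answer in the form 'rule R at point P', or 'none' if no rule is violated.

Zone of each point (C = within 1σ̂, B = 1σ̂–2σ̂, A = 2σ̂–3σ̂, * = beyond 3σ̂; sign = side of CL): 1:+C, 2:+B, 3:+C, 4:+B, 5:-C, 6:-C, 7:-C, 8:+C, 9:+C, 10:-C, 11:-C, 12:+B, 13:-*, 14:+C
Rule 1 (one point beyond the 3σ limits) is satisfied at point 13.

rule 1 at point 13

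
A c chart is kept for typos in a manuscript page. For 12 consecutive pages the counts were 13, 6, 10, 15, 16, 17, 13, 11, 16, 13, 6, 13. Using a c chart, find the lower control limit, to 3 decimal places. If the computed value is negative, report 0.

1.845

c̄ = (13 + 6 + 10 + 15 + 16 + 17 + 13 + 11 + 16 + 13 + 6 + 13) / 12 = 149 / 12 = 12.4167
LCL = c̄ − 3√c̄ = 12.4167 − 3 × 3.5237 = 1.8455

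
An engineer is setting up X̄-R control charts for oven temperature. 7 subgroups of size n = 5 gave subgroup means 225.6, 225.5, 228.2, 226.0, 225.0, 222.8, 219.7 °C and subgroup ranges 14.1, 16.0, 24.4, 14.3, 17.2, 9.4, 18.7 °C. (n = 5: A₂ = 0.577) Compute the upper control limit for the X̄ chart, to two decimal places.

X̄̄ = (225.6 + 225.5 + 228.2 + 226.0 + 225.0 + 222.8 + 219.7) / 7 = 1572.8000 / 7 = 224.6857
R̄ = (14.1 + 16.0 + 24.4 + 14.3 + 17.2 + 9.4 + 18.7) / 7 = 114.1000 / 7 = 16.3000
UCL = X̄̄ + A₂·R̄ = 224.6857 + 0.577 × 16.3000 = 234.0908

234.09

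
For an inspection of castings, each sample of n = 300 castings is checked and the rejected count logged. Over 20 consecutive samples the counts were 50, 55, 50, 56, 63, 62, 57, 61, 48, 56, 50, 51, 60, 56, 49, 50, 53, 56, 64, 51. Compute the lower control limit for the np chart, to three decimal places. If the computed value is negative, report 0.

p̄ = Σdᵢ / (k·n) = 1098 / (20 × 300) = 0.18300
LCL = np̄ − 3·√(np̄(1−p̄)) = 54.9000 − 3 × 6.6973 = 34.8082

34.808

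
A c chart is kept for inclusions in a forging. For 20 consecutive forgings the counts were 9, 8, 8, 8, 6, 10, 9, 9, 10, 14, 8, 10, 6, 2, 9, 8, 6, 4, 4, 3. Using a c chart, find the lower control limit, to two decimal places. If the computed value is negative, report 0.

c̄ = (9 + 8 + 8 + 8 + 6 + 10 + 9 + 9 + 10 + 14 + 8 + 10 + 6 + 2 + 9 + 8 + 6 + 4 + 4 + 3) / 20 = 151 / 20 = 7.5500
LCL = c̄ − 3√c̄ = 7.5500 − 3 × 2.7477 = -0.6932 → 0 (cannot be negative)

0.00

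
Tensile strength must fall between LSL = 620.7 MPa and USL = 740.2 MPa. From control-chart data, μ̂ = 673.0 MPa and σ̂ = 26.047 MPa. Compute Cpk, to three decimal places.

0.669

Cpu = (USL − μ̂) / (3σ̂) = (740.2 − 673.0) / (3 × 26.047) = 0.8600; Cpl = (μ̂ − LSL) / (3σ̂) = (673.0 − 620.7) / (3 × 26.047) = 0.6693; Cpk = min(Cpu, Cpl) = 0.6693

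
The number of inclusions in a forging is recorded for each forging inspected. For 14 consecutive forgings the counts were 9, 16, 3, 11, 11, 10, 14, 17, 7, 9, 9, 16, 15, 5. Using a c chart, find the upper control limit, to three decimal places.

c̄ = (9 + 16 + 3 + 11 + 11 + 10 + 14 + 17 + 7 + 9 + 9 + 16 + 15 + 5) / 14 = 152 / 14 = 10.8571
UCL = c̄ + 3√c̄ = 10.8571 + 3 × √10.8571 = 10.8571 + 3 × 3.2950 = 20.7422

20.742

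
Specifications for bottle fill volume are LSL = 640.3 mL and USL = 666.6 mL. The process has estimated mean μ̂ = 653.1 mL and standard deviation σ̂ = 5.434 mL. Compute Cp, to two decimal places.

Cp = (USL − LSL) / (6σ̂) = (666.6 − 640.3) / (6 × 5.434) = 26.3000 / 32.6040 = 0.8066

0.81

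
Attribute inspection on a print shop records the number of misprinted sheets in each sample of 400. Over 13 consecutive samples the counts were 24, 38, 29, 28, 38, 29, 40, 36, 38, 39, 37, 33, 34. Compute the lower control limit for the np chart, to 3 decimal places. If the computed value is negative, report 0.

17.327

p̄ = Σdᵢ / (k·n) = 443 / (13 × 400) = 0.08519
LCL = np̄ − 3·√(np̄(1−p̄)) = 34.0769 − 3 × 5.5834 = 17.3269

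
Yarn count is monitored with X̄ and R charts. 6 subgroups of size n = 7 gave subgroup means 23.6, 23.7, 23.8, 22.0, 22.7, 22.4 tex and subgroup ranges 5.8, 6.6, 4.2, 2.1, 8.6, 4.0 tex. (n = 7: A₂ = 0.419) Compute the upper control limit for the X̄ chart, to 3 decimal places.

25.219

X̄̄ = (23.6 + 23.7 + 23.8 + 22.0 + 22.7 + 22.4) / 6 = 138.2000 / 6 = 23.0333
R̄ = (5.8 + 6.6 + 4.2 + 2.1 + 8.6 + 4.0) / 6 = 31.3000 / 6 = 5.2167
UCL = X̄̄ + A₂·R̄ = 23.0333 + 0.419 × 5.2167 = 25.2191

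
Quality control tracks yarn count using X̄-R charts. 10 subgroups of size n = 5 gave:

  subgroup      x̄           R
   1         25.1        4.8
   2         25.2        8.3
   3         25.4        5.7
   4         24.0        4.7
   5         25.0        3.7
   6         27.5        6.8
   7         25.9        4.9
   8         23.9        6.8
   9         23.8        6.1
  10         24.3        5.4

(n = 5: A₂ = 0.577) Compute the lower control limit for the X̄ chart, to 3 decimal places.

X̄̄ = (25.1 + 25.2 + 25.4 + 24.0 + 25.0 + 27.5 + 25.9 + 23.9 + 23.8 + 24.3) / 10 = 250.1000 / 10 = 25.0100
R̄ = (4.8 + 8.3 + 5.7 + 4.7 + 3.7 + 6.8 + 4.9 + 6.8 + 6.1 + 5.4) / 10 = 57.2000 / 10 = 5.7200
LCL = X̄̄ − A₂·R̄ = 25.0100 − 0.577 × 5.7200 = 21.7096

21.710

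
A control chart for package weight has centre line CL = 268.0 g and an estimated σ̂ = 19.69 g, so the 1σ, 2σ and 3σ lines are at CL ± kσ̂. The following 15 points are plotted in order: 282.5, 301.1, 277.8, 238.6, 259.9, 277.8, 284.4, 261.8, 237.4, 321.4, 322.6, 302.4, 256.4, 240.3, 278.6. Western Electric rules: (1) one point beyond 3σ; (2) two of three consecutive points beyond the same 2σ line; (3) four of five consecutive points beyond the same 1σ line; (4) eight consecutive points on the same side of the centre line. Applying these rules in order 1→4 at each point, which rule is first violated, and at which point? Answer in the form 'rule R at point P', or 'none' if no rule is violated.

Zone of each point (C = within 1σ̂, B = 1σ̂–2σ̂, A = 2σ̂–3σ̂, * = beyond 3σ̂; sign = side of CL): 1:+C, 2:+B, 3:+C, 4:-B, 5:-C, 6:+C, 7:+C, 8:-C, 9:-B, 10:+A, 11:+A, 12:+B, 13:-C, 14:-B, 15:+C
Rule 2 (two of three consecutive points beyond the same 2σ limit) is satisfied at point 11.

rule 2 at point 11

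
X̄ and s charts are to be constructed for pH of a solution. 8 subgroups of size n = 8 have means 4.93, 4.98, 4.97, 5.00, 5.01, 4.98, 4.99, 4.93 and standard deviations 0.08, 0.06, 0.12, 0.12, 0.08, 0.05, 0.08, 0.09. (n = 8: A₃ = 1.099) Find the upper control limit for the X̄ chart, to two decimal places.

X̄̄ = (4.93 + 4.98 + 4.97 + 5.00 + 5.01 + 4.98 + 4.99 + 4.93) / 8 = 4.9737
s̄ = (0.08 + 0.06 + 0.12 + 0.12 + 0.08 + 0.05 + 0.08 + 0.09) / 8 = 0.0850
UCL = X̄̄ + A₃·s̄ = 4.9737 + 1.099 × 0.0850 = 5.0672

5.07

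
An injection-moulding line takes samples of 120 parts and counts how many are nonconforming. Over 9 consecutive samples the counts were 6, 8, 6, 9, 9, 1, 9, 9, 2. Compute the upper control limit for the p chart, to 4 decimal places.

p̄ = Σdᵢ / (k·n) = 59 / (9 × 120) = 0.05463
UCL = p̄ + 3·√(p̄(1−p̄)/n) = 0.05463 + 3 × √(0.05463×0.94537/120) = 0.05463 + 3 × 0.02075 = 0.11687

0.1169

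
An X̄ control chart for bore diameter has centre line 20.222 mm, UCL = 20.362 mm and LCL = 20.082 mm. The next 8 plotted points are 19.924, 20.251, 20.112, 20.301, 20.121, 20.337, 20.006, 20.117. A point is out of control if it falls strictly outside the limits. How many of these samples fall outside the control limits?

Compare each point to [20.082, 20.362]: sample 1 = 19.924 < LCL; sample 7 = 20.006 < LCL.

2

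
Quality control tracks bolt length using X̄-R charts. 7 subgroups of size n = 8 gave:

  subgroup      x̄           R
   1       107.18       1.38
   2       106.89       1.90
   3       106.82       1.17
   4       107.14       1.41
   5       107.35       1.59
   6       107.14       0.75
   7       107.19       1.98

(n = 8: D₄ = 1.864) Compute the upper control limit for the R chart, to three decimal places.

2.711

R̄ = (1.38 + 1.90 + 1.17 + 1.41 + 1.59 + 0.75 + 1.98) / 7 = 10.1800 / 7 = 1.4543
UCL_R = D₄·R̄ = 1.864 × 1.4543 = 2.7108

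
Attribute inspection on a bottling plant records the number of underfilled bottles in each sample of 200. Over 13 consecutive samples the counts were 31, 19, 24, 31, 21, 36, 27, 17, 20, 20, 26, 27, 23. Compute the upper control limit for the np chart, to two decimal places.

p̄ = Σdᵢ / (k·n) = 322 / (13 × 200) = 0.12385
UCL = np̄ + 3·√(np̄(1−p̄)) = 24.7692 + 3 × √(24.7692×0.87615) = 24.7692 + 3 × 4.6585 = 38.7447

38.74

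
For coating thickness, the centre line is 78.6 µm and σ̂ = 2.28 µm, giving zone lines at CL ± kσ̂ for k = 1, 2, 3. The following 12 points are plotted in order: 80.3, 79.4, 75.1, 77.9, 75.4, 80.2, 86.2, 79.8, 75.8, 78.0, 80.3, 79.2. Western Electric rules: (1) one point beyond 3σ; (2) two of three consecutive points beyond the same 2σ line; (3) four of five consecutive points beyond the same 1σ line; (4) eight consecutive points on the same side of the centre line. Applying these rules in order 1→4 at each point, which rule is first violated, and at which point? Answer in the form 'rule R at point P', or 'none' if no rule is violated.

Zone of each point (C = within 1σ̂, B = 1σ̂–2σ̂, A = 2σ̂–3σ̂, * = beyond 3σ̂; sign = side of CL): 1:+C, 2:+C, 3:-B, 4:-C, 5:-B, 6:+C, 7:+*, 8:+C, 9:-B, 10:-C, 11:+C, 12:+C
Rule 1 (one point beyond the 3σ limits) is satisfied at point 7.

rule 1 at point 7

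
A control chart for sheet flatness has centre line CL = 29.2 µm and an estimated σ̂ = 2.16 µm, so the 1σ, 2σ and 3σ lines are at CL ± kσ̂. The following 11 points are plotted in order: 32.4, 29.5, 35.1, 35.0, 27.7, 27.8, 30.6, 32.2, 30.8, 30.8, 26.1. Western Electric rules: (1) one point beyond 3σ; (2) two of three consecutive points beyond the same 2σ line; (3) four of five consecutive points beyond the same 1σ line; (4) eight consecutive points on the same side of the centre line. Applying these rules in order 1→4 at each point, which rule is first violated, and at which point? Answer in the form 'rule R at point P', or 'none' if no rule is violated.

rule 2 at point 4

Zone of each point (C = within 1σ̂, B = 1σ̂–2σ̂, A = 2σ̂–3σ̂, * = beyond 3σ̂; sign = side of CL): 1:+B, 2:+C, 3:+A, 4:+A, 5:-C, 6:-C, 7:+C, 8:+B, 9:+C, 10:+C, 11:-B
Rule 2 (two of three consecutive points beyond the same 2σ limit) is satisfied at point 4.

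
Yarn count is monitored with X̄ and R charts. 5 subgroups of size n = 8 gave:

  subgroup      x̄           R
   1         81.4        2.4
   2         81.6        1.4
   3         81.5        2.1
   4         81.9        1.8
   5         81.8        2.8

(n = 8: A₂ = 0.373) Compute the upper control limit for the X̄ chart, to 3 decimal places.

82.423

X̄̄ = (81.4 + 81.6 + 81.5 + 81.9 + 81.8) / 5 = 408.2000 / 5 = 81.6400
R̄ = (2.4 + 1.4 + 2.1 + 1.8 + 2.8) / 5 = 10.5000 / 5 = 2.1000
UCL = X̄̄ + A₂·R̄ = 81.6400 + 0.373 × 2.1000 = 82.4233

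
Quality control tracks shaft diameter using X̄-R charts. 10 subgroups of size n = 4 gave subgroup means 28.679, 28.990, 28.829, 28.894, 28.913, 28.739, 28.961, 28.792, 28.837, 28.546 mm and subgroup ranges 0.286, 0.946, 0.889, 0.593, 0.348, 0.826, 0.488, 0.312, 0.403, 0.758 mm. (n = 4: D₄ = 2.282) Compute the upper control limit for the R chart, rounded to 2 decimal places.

R̄ = (0.286 + 0.946 + 0.889 + 0.593 + 0.348 + 0.826 + 0.488 + 0.312 + 0.403 + 0.758) / 10 = 5.8490 / 10 = 0.5849
UCL_R = D₄·R̄ = 2.282 × 0.5849 = 1.3347

1.33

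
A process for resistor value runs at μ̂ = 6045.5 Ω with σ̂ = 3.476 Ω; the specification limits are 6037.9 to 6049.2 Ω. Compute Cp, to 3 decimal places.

Cp = (USL − LSL) / (6σ̂) = (6049.2 − 6037.9) / (6 × 3.476) = 11.3000 / 20.8560 = 0.5418

0.542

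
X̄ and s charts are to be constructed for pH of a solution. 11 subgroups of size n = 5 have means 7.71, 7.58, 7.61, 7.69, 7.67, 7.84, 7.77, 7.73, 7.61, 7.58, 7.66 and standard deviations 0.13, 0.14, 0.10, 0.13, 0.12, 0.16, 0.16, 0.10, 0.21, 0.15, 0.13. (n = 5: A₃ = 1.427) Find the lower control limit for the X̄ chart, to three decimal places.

X̄̄ = (7.71 + 7.58 + 7.61 + 7.69 + 7.67 + 7.84 + 7.77 + 7.73 + 7.61 + 7.58 + 7.66) / 11 = 7.6773
s̄ = (0.13 + 0.14 + 0.10 + 0.13 + 0.12 + 0.16 + 0.16 + 0.10 + 0.21 + 0.15 + 0.13) / 11 = 0.1391
LCL = X̄̄ − A₃·s̄ = 7.6773 − 1.427 × 0.1391 = 7.4788

7.479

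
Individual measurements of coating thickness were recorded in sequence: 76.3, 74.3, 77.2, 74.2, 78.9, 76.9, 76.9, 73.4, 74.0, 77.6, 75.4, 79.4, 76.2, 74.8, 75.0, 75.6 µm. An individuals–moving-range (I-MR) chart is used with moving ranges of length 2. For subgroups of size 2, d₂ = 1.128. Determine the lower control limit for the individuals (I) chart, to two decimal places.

X̄ = (76.3 + 74.3 + 77.2 + 74.2 + 78.9 + 76.9 + 76.9 + 73.4 + 74.0 + 77.6 + 75.4 + 79.4 + 76.2 + 74.8 + 75.0 + 75.6) / 16 = 76.0062
Moving ranges: 2.0, 2.9, 3.0, 4.7, 2.0, 0.0, 3.5, 0.6, 3.6, 2.2, 4.0, 3.2, 1.4, 0.2, 0.6; M̄R̄ = 33.9000 / 15 = 2.2600
LCL = X̄ − 3·M̄R̄/d₂ = 76.0062 − 3 × 2.2600 / 1.128 = 69.9956

70.00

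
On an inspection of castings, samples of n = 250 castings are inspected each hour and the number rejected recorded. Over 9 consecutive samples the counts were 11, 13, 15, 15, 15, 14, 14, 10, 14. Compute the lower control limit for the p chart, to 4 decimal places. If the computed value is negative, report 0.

0.0110

p̄ = Σdᵢ / (k·n) = 121 / (9 × 250) = 0.05378
LCL = p̄ − 3·√(p̄(1−p̄)/n) = 0.05378 − 3 × 0.01427 = 0.01098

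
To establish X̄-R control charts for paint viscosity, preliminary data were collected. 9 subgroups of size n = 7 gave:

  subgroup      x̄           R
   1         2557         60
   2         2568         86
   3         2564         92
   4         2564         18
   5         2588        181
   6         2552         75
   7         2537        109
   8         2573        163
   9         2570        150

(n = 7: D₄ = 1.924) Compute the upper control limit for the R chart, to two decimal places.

199.67

R̄ = (60 + 86 + 92 + 18 + 181 + 75 + 109 + 163 + 150) / 9 = 934.0000 / 9 = 103.7778
UCL_R = D₄·R̄ = 1.924 × 103.7778 = 199.6684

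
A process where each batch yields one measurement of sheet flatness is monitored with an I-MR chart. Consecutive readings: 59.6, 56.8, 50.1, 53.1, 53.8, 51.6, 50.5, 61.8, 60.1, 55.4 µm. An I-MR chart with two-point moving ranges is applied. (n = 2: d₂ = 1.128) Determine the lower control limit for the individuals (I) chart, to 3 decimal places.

45.174

X̄ = (59.6 + 56.8 + 50.1 + 53.1 + 53.8 + 51.6 + 50.5 + 61.8 + 60.1 + 55.4) / 10 = 55.2800
Moving ranges: 2.8, 6.7, 3.0, 0.7, 2.2, 1.1, 11.3, 1.7, 4.7; M̄R̄ = 34.2000 / 9 = 3.8000
LCL = X̄ − 3·M̄R̄/d₂ = 55.2800 − 3 × 3.8000 / 1.128 = 45.1736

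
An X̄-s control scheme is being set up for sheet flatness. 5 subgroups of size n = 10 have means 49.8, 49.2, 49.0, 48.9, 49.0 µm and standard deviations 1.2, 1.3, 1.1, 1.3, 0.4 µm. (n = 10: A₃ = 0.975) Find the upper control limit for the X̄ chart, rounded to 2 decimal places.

50.21

X̄̄ = (49.8 + 49.2 + 49.0 + 48.9 + 49.0) / 5 = 49.1800
s̄ = (1.2 + 1.3 + 1.1 + 1.3 + 0.4) / 5 = 1.0600
UCL = X̄̄ + A₃·s̄ = 49.1800 + 0.975 × 1.0600 = 50.2135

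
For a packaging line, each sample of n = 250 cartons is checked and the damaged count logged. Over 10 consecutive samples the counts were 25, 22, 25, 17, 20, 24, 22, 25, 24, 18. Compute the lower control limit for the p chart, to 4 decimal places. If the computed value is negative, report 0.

0.0348

p̄ = Σdᵢ / (k·n) = 222 / (10 × 250) = 0.08880
LCL = p̄ − 3·√(p̄(1−p̄)/n) = 0.08880 − 3 × 0.01799 = 0.03483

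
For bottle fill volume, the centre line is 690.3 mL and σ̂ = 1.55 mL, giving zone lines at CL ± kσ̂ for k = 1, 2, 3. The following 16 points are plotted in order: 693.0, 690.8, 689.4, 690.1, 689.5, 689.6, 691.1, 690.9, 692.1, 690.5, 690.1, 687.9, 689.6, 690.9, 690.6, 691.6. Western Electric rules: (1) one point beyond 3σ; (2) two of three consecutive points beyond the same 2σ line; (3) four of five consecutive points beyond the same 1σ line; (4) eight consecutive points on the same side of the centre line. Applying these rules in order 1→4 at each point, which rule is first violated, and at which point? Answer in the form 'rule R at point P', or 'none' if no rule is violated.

Zone of each point (C = within 1σ̂, B = 1σ̂–2σ̂, A = 2σ̂–3σ̂, * = beyond 3σ̂; sign = side of CL): 1:+B, 2:+C, 3:-C, 4:-C, 5:-C, 6:-C, 7:+C, 8:+C, 9:+B, 10:+C, 11:-C, 12:-B, 13:-C, 14:+C, 15:+C, 16:+C
No rule fires across all 16 points.

none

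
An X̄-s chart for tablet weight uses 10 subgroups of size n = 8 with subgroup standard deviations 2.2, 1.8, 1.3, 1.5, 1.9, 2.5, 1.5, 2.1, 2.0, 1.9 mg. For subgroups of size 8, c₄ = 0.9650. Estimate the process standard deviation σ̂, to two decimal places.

s̄ = (2.2 + 1.8 + 1.3 + 1.5 + 1.9 + 2.5 + 1.5 + 2.1 + 2.0 + 1.9) / 10 = 1.8700
σ̂ = s̄ / c₄ = 1.8700 / 0.9650 = 1.9378

1.94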